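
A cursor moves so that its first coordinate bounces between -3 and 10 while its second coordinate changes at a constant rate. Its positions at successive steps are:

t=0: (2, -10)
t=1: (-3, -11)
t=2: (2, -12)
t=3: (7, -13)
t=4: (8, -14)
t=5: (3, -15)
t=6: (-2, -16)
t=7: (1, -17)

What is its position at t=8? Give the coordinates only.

(6, -18)

The first coordinate reflects between -3 and 10, moving 5 per step.
  step 8: 1 → 6
The second coordinate changes by -1 each step: at step 8 it is -18.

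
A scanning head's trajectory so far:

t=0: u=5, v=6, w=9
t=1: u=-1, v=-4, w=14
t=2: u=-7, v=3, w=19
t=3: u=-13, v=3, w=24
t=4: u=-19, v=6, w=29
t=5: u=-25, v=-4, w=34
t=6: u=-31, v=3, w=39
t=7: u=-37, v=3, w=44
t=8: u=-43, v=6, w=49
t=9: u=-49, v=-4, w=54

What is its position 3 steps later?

The u coordinate changes by -6 each step, so at step 12 it is 5 + 12·(-6) = -67.
The v coordinate repeats the cycle [6, -4, 3, 3] with period 4; step 12 mod 4 = 0, giving 6.
The w coordinate changes by +5 each step, so at step 12 it is 9 + 12·(5) = 69.

u=-67, v=6, w=69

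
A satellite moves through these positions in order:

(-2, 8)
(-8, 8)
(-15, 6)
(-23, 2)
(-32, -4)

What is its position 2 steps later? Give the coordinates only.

Taking differences between consecutive positions: (-6, +0), (-7, -2), (-8, -4), (-9, -6). These grow by (-1, -2) each step.
step 5: (-32, -4) + (-10, -8) → (-42, -12)
step 6: (-42, -12) + (-11, -10) → (-53, -22)

(-53, -22)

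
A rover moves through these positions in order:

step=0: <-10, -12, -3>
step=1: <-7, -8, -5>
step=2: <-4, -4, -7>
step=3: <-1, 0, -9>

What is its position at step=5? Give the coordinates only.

<5, 8, -13>

Each step adds <+3, +4, -2> to the position.
step 4: <-1, 0, -9> + <+3, +4, -2> → <2, 4, -11>
step 5: <2, 4, -11> + <+3, +4, -2> → <5, 8, -13>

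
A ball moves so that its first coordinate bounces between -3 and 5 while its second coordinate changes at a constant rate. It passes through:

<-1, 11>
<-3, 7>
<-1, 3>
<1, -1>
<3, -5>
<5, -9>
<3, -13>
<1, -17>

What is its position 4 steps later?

<1, -33>

The first coordinate reflects between -3 and 5, moving 2 per step.
  step 8: 1 → -1
  step 9: -1 → -3
  step 10: -3 → -1
  step 11: -1 → 1
The second coordinate changes by -4 each step: at step 11 it is -33.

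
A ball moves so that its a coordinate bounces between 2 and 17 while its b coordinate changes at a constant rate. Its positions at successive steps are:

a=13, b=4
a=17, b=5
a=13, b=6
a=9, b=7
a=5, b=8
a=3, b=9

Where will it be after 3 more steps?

The a coordinate travels 4 per step and bounces off the walls at 2 and 17.
  step 6: 3 → 7
  step 7: 7 → 11
  step 8: 11 → 15
The b coordinate changes by +1 each step: at step 8 it is 12.

a=15, b=12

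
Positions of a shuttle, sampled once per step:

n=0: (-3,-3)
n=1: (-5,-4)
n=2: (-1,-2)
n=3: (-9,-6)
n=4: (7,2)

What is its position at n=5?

(-25,-14)

The jumps are (-2,-1), (+4,+2), (-8,-4), (+16,+8) — a geometric progression with ratio -2.
step 5: (7,2) + (-32,-16) → (-25,-14)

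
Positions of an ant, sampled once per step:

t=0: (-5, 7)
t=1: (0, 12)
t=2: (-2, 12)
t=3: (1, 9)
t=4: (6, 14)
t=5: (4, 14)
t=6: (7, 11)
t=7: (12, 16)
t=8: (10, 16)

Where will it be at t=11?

Step-to-step displacements: (+5, +5), (-2, +0), (+3, -3), (+5, +5), (-2, +0), (+3, -3), (+5, +5), (-2, +0) — a repeating cycle of length 3.
step 9: apply (+3, -3) → (13, 13)
step 10: apply (+5, +5) → (18, 18)
step 11: apply (-2, +0) → (16, 18)

(16, 18)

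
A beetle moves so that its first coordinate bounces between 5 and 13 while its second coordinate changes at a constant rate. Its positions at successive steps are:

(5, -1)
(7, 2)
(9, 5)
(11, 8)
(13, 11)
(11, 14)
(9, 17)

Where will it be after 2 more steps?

The first coordinate travels 2 per step and bounces off the walls at 5 and 13.
  step 7: 9 → 7
  step 8: 7 → 5
The second coordinate changes by +3 each step: at step 8 it is 23.

(5, 23)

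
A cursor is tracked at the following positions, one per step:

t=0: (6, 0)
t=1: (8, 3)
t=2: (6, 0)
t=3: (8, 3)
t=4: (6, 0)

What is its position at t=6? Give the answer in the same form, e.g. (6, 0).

The jumps are (+2, +3), (-2, -3), (+2, +3), (-2, -3) — a geometric progression with ratio -1.
step 5: (6, 0) + (+2, +3) → (8, 3)
step 6: (8, 3) + (-2, -3) → (6, 0)

(6, 0)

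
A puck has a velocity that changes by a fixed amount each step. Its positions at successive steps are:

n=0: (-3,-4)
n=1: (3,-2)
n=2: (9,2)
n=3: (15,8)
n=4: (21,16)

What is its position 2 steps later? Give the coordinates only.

(33,38)

Taking differences between consecutive positions: (+6,+2), (+6,+4), (+6,+6), (+6,+8). These grow by (+0,+2) each step.
step 5: (21,16) + (+6,+10) → (27,26)
step 6: (27,26) + (+6,+12) → (33,38)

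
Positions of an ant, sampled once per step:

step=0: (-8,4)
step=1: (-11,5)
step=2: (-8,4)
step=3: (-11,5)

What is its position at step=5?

(-11,5)

Consecutive displacements (-3,+1), (+3,-1), (-3,+1) scale by a factor of -1 each step.
step 4: (-11,5) + (+3,-1) → (-8,4)
step 5: (-8,4) + (-3,+1) → (-11,5)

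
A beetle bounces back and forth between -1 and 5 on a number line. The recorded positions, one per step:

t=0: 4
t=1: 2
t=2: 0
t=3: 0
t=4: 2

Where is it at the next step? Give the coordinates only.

4

The value reflects between -1 and 5, moving 2 per step.
  step 5: 2 → 4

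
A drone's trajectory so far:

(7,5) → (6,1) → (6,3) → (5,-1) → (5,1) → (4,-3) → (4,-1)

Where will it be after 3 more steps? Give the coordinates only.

Differencing gives (-1,-4), (+0,+2), (-1,-4), (+0,+2), (-1,-4), (+0,+2). This is the pattern (-1,-4), (+0,+2) repeated.
step 7: apply (-1,-4) → (3,-5)
step 8: apply (+0,+2) → (3,-3)
step 9: apply (-1,-4) → (2,-7)

(2,-7)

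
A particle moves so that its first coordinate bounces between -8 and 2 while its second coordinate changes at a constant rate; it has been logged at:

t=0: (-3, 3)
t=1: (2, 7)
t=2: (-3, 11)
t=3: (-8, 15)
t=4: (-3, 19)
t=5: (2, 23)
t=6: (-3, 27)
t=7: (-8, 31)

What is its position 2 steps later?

(2, 39)

The first coordinate reflects between -8 and 2, moving 5 per step.
  step 8: -8 → -3
  step 9: -3 → 2
The second coordinate changes by +4 each step: at step 9 it is 39.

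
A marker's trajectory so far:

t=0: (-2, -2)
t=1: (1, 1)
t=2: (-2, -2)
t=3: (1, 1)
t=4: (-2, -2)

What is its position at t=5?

Consecutive displacements (+3, +3), (-3, -3), (+3, +3), (-3, -3) scale by a factor of -1 each step.
step 5: (-2, -2) + (+3, +3) → (1, 1)

(1, 1)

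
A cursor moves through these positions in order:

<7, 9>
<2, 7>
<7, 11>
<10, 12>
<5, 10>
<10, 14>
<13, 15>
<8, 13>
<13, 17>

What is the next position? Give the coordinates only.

<16, 18>

Step-to-step displacements: <-5, -2>, <+5, +4>, <+3, +1>, <-5, -2>, <+5, +4>, <+3, +1>, <-5, -2>, <+5, +4> — a repeating cycle of length 3.
step 9: apply <+3, +1> → <16, 18>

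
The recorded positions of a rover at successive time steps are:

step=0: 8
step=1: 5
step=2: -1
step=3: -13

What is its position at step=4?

Step-to-step displacements: -3, -6, -12; each is 2× the previous.
step 4: -13 − 24 → -37

-37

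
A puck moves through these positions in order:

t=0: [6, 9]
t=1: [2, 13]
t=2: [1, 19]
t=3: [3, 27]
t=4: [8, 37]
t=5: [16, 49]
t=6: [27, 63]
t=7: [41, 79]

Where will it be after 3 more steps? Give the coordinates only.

Successive displacements: [-4, +4], [-1, +6], [+2, +8], [+5, +10], [+8, +12], [+11, +14], [+14, +16] — each changes by [+3, +2].
step 8: [41, 79] + [+17, +18] → [58, 97]
step 9: [58, 97] + [+20, +20] → [78, 117]
step 10: [78, 117] + [+23, +22] → [101, 139]

[101, 139]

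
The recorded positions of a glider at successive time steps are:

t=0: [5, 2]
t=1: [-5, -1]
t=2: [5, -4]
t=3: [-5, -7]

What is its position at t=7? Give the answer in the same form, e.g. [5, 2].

[-5, -19]

The first coordinate repeats the cycle [5, -5] with period 2; step 7 mod 2 = 1, giving -5.
The second coordinate changes by -3 each step, so at step 7 it is 2 + 7·(-3) = -19.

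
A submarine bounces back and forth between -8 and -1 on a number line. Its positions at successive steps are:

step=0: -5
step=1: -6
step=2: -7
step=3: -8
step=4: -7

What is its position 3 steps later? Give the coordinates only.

-4

The value reflects between -8 and -1, moving 1 per step.
  step 5: -7 → -6
  step 6: -6 → -5
  step 7: -5 → -4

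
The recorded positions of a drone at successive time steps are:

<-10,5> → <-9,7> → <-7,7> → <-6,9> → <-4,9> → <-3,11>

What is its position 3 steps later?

The moves between consecutive positions are <+1,+2>, <+2,+0>, <+1,+2>, <+2,+0>, <+1,+2>; they repeat the 2-cycle [<+1,+2>, <+2,+0>].
step 6: apply <+2,+0> → <-1,11>
step 7: apply <+1,+2> → <0,13>
step 8: apply <+2,+0> → <2,13>

<2,13>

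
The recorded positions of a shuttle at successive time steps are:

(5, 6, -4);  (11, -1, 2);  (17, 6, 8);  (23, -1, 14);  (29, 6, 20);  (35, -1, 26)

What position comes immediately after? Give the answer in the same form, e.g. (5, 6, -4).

First: linear, +6 per step → 41 at step 6.
Second: cycles through 6, -1 every 2 steps. Step 6 lands at position 0 of the cycle → 6.
Third: linear, +6 per step → 32 at step 6.

(41, 6, 32)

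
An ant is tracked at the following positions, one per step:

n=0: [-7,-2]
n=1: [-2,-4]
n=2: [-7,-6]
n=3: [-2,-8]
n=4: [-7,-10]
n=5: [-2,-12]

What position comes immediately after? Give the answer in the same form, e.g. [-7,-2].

[-7,-14]

The first coordinate repeats the cycle [-7, -2] with period 2; step 6 mod 2 = 0, giving -7.
The second coordinate changes by -2 each step, so at step 6 it is -2 + 6·(-2) = -14.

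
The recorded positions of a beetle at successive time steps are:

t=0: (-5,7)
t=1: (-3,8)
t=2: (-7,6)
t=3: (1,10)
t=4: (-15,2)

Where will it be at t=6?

(-47,-14)

Step-to-step displacements: (+2,+1), (-4,-2), (+8,+4), (-16,-8); each is -2× the previous.
step 5: (-15,2) + (+32,+16) → (17,18)
step 6: (17,18) + (-64,-32) → (-47,-14)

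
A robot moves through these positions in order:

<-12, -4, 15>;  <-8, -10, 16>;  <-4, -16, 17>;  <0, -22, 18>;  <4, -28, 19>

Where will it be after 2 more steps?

Each step adds <+4, -6, +1> to the position.
step 5: <4, -28, 19> + <+4, -6, +1> → <8, -34, 20>
step 6: <8, -34, 20> + <+4, -6, +1> → <12, -40, 21>

<12, -40, 21>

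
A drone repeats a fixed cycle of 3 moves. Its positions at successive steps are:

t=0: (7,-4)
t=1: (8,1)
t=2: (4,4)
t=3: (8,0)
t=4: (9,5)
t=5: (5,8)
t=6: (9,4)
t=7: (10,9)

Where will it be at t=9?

Step-to-step displacements: (+1,+5), (-4,+3), (+4,-4), (+1,+5), (-4,+3), (+4,-4), (+1,+5) — a repeating cycle of length 3.
step 8: apply (-4,+3) → (6,12)
step 9: apply (+4,-4) → (10,8)

(10,8)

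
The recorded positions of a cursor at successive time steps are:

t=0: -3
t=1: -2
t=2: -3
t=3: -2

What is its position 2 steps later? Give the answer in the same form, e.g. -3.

-2

Consecutive displacements +1, -1, +1 scale by a factor of -1 each step.
step 4: -2 − 1 → -3
step 5: -3 + 1 → -2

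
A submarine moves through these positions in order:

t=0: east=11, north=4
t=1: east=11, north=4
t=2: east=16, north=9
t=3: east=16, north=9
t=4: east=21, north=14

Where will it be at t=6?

Step-to-step displacements: (+0,+0), (+5,+5), (+0,+0), (+5,+5) — a repeating cycle of length 2.
step 5: apply (+0,+0) → east=21, north=14
step 6: apply (+5,+5) → east=26, north=19

east=26, north=19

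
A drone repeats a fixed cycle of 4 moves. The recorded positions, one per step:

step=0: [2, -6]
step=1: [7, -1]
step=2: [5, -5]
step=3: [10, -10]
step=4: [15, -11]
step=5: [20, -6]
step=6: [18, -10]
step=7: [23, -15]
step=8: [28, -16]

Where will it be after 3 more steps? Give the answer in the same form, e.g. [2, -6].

The moves between consecutive positions are [+5, +5], [-2, -4], [+5, -5], [+5, -1], [+5, +5], [-2, -4], [+5, -5], [+5, -1]; they repeat the 4-cycle [[+5, +5], [-2, -4], [+5, -5], [+5, -1]].
step 9: apply [+5, +5] → [33, -11]
step 10: apply [-2, -4] → [31, -15]
step 11: apply [+5, -5] → [36, -20]

[36, -20]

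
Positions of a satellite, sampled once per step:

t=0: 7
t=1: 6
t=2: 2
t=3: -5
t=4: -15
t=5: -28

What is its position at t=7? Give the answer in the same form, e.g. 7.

Successive displacements: -1, -4, -7, -10, -13 — each changes by -3.
step 6: -28 − 16 → -44
step 7: -44 − 19 → -63

-63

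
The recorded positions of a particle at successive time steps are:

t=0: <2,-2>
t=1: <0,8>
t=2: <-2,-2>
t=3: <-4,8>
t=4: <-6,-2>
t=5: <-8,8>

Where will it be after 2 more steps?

First: linear, -2 per step → -12 at step 7.
Second: cycles through -2, 8 every 2 steps. Step 7 lands at position 1 of the cycle → 8.

<-12,8>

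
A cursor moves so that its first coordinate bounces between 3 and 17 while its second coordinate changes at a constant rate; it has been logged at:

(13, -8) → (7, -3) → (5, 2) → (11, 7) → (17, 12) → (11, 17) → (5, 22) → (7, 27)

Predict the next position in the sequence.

The first coordinate reflects between 3 and 17, moving 6 per step.
  step 8: 7 → 13
The second coordinate changes by +5 each step: at step 8 it is 32.

(13, 32)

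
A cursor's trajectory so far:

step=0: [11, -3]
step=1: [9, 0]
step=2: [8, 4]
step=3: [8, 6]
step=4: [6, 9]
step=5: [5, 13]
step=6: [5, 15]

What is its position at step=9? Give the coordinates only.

[2, 24]

Differencing gives [-2, +3], [-1, +4], [+0, +2], [-2, +3], [-1, +4], [+0, +2]. This is the pattern [-2, +3], [-1, +4], [+0, +2] repeated.
step 7: apply [-2, +3] → [3, 18]
step 8: apply [-1, +4] → [2, 22]
step 9: apply [+0, +2] → [2, 24]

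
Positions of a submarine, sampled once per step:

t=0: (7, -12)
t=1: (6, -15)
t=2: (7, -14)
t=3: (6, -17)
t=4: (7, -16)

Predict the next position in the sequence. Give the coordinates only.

Step-to-step displacements: (-1, -3), (+1, +1), (-1, -3), (+1, +1) — a repeating cycle of length 2.
step 5: apply (-1, -3) → (6, -19)

(6, -19)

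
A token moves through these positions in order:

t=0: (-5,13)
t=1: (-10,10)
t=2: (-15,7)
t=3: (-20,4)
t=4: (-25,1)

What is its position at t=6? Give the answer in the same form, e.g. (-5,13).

(-35,-5)

Constant displacement of (-5,-3) per step.
step 5: (-25,1) + (-5,-3) → (-30,-2)
step 6: (-30,-2) + (-5,-3) → (-35,-5)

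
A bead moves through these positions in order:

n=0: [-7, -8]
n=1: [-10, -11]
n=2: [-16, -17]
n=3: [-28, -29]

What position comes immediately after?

The jumps are [-3, -3], [-6, -6], [-12, -12] — a geometric progression with ratio 2.
step 4: [-28, -29] + [-24, -24] → [-52, -53]

[-52, -53]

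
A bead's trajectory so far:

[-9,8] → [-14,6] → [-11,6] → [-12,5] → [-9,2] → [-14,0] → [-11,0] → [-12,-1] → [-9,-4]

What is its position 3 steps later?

[-12,-7]

The moves between consecutive positions are [-5,-2], [+3,+0], [-1,-1], [+3,-3], [-5,-2], [+3,+0], [-1,-1], [+3,-3]; they repeat the 4-cycle [[-5,-2], [+3,+0], [-1,-1], [+3,-3]].
step 9: apply [-5,-2] → [-14,-6]
step 10: apply [+3,+0] → [-11,-6]
step 11: apply [-1,-1] → [-12,-7]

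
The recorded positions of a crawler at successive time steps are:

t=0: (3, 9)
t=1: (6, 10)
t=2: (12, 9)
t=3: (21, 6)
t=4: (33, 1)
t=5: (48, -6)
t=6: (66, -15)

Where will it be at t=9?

First differences are (+3, +1), (+6, -1), (+9, -3), (+12, -5), (+15, -7), (+18, -9); their common second difference is (+3, -2) (constant acceleration).
step 7: (66, -15) + (+21, -11) → (87, -26)
step 8: (87, -26) + (+24, -13) → (111, -39)
step 9: (111, -39) + (+27, -15) → (138, -54)

(138, -54)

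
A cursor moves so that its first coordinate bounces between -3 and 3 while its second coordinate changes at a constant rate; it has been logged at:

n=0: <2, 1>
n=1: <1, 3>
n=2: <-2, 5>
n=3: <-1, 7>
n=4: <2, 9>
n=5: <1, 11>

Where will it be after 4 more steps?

<1, 19>

The first coordinate reflects between -3 and 3, moving 3 per step.
  step 6: 1 → -2
  step 7: -2 → -1
  step 8: -1 → 2
  step 9: 2 → 1
The second coordinate changes by +2 each step: at step 9 it is 19.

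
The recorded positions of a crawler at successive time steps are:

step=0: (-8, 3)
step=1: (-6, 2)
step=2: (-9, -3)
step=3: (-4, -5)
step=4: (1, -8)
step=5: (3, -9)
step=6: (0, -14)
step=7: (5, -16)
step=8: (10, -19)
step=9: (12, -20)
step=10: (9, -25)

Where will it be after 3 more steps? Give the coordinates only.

(21, -31)

The moves between consecutive positions are (+2, -1), (-3, -5), (+5, -2), (+5, -3), (+2, -1), (-3, -5), (+5, -2), (+5, -3), (+2, -1), (-3, -5); they repeat the 4-cycle [(+2, -1), (-3, -5), (+5, -2), (+5, -3)].
step 11: apply (+5, -2) → (14, -27)
step 12: apply (+5, -3) → (19, -30)
step 13: apply (+2, -1) → (21, -31)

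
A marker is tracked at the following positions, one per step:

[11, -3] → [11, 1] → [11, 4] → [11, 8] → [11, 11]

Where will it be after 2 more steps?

[11, 18]

The moves between consecutive positions are [+0, +4], [+0, +3], [+0, +4], [+0, +3]; they repeat the 2-cycle [[+0, +4], [+0, +3]].
step 5: apply [+0, +4] → [11, 15]
step 6: apply [+0, +3] → [11, 18]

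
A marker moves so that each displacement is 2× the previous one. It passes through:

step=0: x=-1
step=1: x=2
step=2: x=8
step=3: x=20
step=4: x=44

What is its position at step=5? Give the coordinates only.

The jumps are +3, +6, +12, +24 — a geometric progression with ratio 2.
step 5: 44 + 48 → x=92

x=92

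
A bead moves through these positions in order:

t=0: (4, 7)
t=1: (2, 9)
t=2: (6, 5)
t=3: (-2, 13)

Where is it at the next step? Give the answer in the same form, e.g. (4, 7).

The jumps are (-2, +2), (+4, -4), (-8, +8) — a geometric progression with ratio -2.
step 4: (-2, 13) + (+16, -16) → (14, -3)

(14, -3)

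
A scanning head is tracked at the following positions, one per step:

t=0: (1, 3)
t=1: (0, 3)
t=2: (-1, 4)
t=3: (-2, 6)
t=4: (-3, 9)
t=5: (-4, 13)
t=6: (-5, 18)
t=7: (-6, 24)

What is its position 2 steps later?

(-8, 39)

Successive displacements: (-1, +0), (-1, +1), (-1, +2), (-1, +3), (-1, +4), (-1, +5), (-1, +6) — each changes by (+0, +1).
step 8: (-6, 24) + (-1, +7) → (-7, 31)
step 9: (-7, 31) + (-1, +8) → (-8, 39)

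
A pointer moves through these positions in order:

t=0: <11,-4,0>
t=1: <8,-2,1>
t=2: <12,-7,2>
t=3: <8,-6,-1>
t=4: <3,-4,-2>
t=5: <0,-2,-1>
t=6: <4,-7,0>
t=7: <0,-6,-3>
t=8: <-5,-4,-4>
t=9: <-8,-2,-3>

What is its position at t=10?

Differencing gives <-3,+2,+1>, <+4,-5,+1>, <-4,+1,-3>, <-5,+2,-1>, <-3,+2,+1>, <+4,-5,+1>, <-4,+1,-3>, <-5,+2,-1>, <-3,+2,+1>. This is the pattern <-3,+2,+1>, <+4,-5,+1>, <-4,+1,-3>, <-5,+2,-1> repeated.
step 10: apply <+4,-5,+1> → <-4,-7,-2>

<-4,-7,-2>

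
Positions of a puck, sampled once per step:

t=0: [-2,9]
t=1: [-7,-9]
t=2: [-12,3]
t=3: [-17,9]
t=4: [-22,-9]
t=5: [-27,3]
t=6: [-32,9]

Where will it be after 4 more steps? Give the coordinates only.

First: linear, -5 per step → -52 at step 10.
Second: cycles through 9, -9, 3 every 3 steps. Step 10 lands at position 1 of the cycle → -9.

[-52,-9]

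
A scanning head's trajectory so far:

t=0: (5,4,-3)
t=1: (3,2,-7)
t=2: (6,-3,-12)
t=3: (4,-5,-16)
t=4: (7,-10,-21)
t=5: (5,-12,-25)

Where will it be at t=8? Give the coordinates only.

(9,-24,-39)

Differencing gives (-2,-2,-4), (+3,-5,-5), (-2,-2,-4), (+3,-5,-5), (-2,-2,-4). This is the pattern (-2,-2,-4), (+3,-5,-5) repeated.
step 6: apply (+3,-5,-5) → (8,-17,-30)
step 7: apply (-2,-2,-4) → (6,-19,-34)
step 8: apply (+3,-5,-5) → (9,-24,-39)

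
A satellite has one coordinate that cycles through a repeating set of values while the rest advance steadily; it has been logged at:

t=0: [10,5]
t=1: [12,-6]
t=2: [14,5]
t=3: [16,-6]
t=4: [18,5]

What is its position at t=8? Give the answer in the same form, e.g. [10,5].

[26,5]

First: linear, +2 per step → 26 at step 8.
Second: cycles through 5, -6 every 2 steps. Step 8 lands at position 0 of the cycle → 5.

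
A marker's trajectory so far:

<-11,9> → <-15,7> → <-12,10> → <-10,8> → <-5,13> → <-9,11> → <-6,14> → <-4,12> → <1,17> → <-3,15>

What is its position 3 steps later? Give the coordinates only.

Step-to-step displacements: <-4,-2>, <+3,+3>, <+2,-2>, <+5,+5>, <-4,-2>, <+3,+3>, <+2,-2>, <+5,+5>, <-4,-2> — a repeating cycle of length 4.
step 10: apply <+3,+3> → <0,18>
step 11: apply <+2,-2> → <2,16>
step 12: apply <+5,+5> → <7,21>

<7,21>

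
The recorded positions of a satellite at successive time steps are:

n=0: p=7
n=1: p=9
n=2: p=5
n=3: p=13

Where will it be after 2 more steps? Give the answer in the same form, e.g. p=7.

p=29

Step-to-step displacements: +2, -4, +8; each is -2× the previous.
step 4: 13 − 16 → p=-3
step 5: -3 + 32 → p=29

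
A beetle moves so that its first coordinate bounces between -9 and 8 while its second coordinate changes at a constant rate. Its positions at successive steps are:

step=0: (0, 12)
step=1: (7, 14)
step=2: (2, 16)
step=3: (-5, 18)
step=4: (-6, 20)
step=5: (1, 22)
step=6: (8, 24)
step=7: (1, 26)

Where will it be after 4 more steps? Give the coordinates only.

(7, 34)

The first coordinate reflects between -9 and 8, moving 7 per step.
  step 8: 1 → -6
  step 9: -6 → -5
  step 10: -5 → 2
  step 11: 2 → 7
The second coordinate changes by +2 each step: at step 11 it is 34.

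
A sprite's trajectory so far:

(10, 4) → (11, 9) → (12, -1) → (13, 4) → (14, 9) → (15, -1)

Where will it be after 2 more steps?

The first coordinate changes by +1 each step, so at step 7 it is 10 + 7·(1) = 17.
The second coordinate repeats the cycle [4, 9, -1] with period 3; step 7 mod 3 = 1, giving 9.

(17, 9)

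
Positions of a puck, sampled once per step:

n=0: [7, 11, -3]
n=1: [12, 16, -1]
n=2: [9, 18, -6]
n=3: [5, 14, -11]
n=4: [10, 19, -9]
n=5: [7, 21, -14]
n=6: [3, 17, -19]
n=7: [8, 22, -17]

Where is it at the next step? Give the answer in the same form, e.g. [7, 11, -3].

[5, 24, -22]

The moves between consecutive positions are [+5, +5, +2], [-3, +2, -5], [-4, -4, -5], [+5, +5, +2], [-3, +2, -5], [-4, -4, -5], [+5, +5, +2]; they repeat the 3-cycle [[+5, +5, +2], [-3, +2, -5], [-4, -4, -5]].
step 8: apply [-3, +2, -5] → [5, 24, -22]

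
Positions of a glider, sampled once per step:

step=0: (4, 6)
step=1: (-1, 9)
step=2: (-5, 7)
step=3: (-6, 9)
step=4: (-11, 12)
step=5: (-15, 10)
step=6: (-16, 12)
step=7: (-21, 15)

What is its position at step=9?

(-26, 15)

The moves between consecutive positions are (-5, +3), (-4, -2), (-1, +2), (-5, +3), (-4, -2), (-1, +2), (-5, +3); they repeat the 3-cycle [(-5, +3), (-4, -2), (-1, +2)].
step 8: apply (-4, -2) → (-25, 13)
step 9: apply (-1, +2) → (-26, 15)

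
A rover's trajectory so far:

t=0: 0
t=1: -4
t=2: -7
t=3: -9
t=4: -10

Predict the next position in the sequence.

-10

Taking differences between consecutive positions: -4, -3, -2, -1. These grow by +1 each step.
step 5: -10 + 0 → -10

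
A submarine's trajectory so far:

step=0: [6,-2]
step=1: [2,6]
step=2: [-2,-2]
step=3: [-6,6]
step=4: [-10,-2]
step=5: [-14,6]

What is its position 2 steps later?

First: linear, -4 per step → -22 at step 7.
Second: cycles through -2, 6 every 2 steps. Step 7 lands at position 1 of the cycle → 6.

[-22,6]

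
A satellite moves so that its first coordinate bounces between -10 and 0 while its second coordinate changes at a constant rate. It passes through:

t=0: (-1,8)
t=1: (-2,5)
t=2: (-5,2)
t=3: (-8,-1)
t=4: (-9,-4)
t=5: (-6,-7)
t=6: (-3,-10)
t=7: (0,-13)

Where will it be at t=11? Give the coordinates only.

(-8,-25)

The first coordinate travels 3 per step and bounces off the walls at -10 and 0.
  step 8: 0 → -3
  step 9: -3 → -6
  step 10: -6 → -9
  step 11: -9 → -8
The second coordinate changes by -3 each step: at step 11 it is -25.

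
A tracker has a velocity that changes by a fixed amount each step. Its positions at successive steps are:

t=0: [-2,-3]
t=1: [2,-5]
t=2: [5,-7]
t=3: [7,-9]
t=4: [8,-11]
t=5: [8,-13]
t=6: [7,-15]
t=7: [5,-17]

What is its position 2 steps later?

[-2,-21]

Successive displacements: [+4,-2], [+3,-2], [+2,-2], [+1,-2], [+0,-2], [-1,-2], [-2,-2] — each changes by [-1,+0].
step 8: [5,-17] + [-3,-2] → [2,-19]
step 9: [2,-19] + [-4,-2] → [-2,-21]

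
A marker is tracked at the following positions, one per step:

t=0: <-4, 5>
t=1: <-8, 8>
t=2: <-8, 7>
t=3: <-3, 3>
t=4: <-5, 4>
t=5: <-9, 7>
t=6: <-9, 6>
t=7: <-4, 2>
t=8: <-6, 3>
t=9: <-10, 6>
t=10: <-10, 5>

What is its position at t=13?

Differencing gives <-4, +3>, <+0, -1>, <+5, -4>, <-2, +1>, <-4, +3>, <+0, -1>, <+5, -4>, <-2, +1>, <-4, +3>, <+0, -1>. This is the pattern <-4, +3>, <+0, -1>, <+5, -4>, <-2, +1> repeated.
step 11: apply <+5, -4> → <-5, 1>
step 12: apply <-2, +1> → <-7, 2>
step 13: apply <-4, +3> → <-11, 5>

<-11, 5>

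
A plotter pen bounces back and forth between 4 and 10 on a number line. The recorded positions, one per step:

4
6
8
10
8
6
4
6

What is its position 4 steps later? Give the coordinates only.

6

The value reflects between 4 and 10, moving 2 per step.
  step 8: 6 → 8
  step 9: 8 → 10
  step 10: 10 → 8
  step 11: 8 → 6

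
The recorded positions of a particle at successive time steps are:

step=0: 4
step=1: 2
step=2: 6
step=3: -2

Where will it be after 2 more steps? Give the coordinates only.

The jumps are -2, +4, -8 — a geometric progression with ratio -2.
step 4: -2 + 16 → 14
step 5: 14 − 32 → -18

-18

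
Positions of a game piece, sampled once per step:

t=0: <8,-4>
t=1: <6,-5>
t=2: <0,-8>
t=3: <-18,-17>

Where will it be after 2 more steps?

<-234,-125>

Consecutive displacements <-2,-1>, <-6,-3>, <-18,-9> scale by a factor of 3 each step.
step 4: <-18,-17> + <-54,-27> → <-72,-44>
step 5: <-72,-44> + <-162,-81> → <-234,-125>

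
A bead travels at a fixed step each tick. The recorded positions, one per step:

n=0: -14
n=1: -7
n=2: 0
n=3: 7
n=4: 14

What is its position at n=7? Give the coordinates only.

Constant displacement of +7 per step.
step 5: 14 + 7 → 21
step 6: 21 + 7 → 28
step 7: 28 + 7 → 35

35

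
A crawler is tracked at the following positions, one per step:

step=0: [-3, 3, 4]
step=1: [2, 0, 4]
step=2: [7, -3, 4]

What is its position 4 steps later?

The position changes by [+5, -3, +0] every step.
step 3: [7, -3, 4] + [+5, -3, +0] → [12, -6, 4]
step 4: [12, -6, 4] + [+5, -3, +0] → [17, -9, 4]
step 5: [17, -9, 4] + [+5, -3, +0] → [22, -12, 4]
step 6: [22, -12, 4] + [+5, -3, +0] → [27, -15, 4]

[27, -15, 4]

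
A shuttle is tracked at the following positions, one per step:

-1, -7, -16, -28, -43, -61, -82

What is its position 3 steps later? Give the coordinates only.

Successive displacements: -6, -9, -12, -15, -18, -21 — each changes by -3.
step 7: -82 − 24 → -106
step 8: -106 − 27 → -133
step 9: -133 − 30 → -163

-163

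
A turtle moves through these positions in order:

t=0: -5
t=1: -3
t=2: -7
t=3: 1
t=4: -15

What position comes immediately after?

17

The jumps are +2, -4, +8, -16 — a geometric progression with ratio -2.
step 5: -15 + 32 → 17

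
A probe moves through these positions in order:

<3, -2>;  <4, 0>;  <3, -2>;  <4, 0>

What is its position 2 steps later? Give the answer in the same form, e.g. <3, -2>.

<4, 0>

The jumps are <+1, +2>, <-1, -2>, <+1, +2> — a geometric progression with ratio -1.
step 4: <4, 0> + <-1, -2> → <3, -2>
step 5: <3, -2> + <+1, +2> → <4, 0>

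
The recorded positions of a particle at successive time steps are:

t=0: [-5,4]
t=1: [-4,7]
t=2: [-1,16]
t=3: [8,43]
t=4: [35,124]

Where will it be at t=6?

The jumps are [+1,+3], [+3,+9], [+9,+27], [+27,+81] — a geometric progression with ratio 3.
step 5: [35,124] + [+81,+243] → [116,367]
step 6: [116,367] + [+243,+729] → [359,1096]

[359,1096]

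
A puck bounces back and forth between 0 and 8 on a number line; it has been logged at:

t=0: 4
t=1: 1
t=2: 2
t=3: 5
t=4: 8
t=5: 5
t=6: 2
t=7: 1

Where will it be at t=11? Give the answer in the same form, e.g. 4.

3

The value travels 3 per step and bounces off the walls at 0 and 8.
  step 8: 1 → 4
  step 9: 4 → 7
  step 10: 7 → 6
  step 11: 6 → 3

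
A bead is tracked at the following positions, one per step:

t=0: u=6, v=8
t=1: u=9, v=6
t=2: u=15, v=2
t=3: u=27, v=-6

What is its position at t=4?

The jumps are (+3,-2), (+6,-4), (+12,-8) — a geometric progression with ratio 2.
step 4: u=27, v=-6 + (+24,-16) → u=51, v=-22

u=51, v=-22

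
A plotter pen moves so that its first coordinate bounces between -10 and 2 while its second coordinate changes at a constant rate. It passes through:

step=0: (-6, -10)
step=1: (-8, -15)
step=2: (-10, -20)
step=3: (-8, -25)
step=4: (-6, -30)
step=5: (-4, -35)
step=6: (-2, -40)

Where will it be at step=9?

The first coordinate travels 2 per step and bounces off the walls at -10 and 2.
  step 7: -2 → 0
  step 8: 0 → 2
  step 9: 2 → 0
The second coordinate changes by -5 each step: at step 9 it is -55.

(0, -55)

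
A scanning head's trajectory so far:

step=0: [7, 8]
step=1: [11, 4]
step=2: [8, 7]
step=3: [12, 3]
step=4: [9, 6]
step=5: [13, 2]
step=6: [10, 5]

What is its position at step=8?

[11, 4]

Differencing gives [+4, -4], [-3, +3], [+4, -4], [-3, +3], [+4, -4], [-3, +3]. This is the pattern [+4, -4], [-3, +3] repeated.
step 7: apply [+4, -4] → [14, 1]
step 8: apply [-3, +3] → [11, 4]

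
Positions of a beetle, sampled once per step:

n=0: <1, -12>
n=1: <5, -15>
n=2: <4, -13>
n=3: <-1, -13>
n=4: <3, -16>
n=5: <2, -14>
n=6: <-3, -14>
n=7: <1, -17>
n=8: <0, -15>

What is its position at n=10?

<-1, -18>

Differencing gives <+4, -3>, <-1, +2>, <-5, +0>, <+4, -3>, <-1, +2>, <-5, +0>, <+4, -3>, <-1, +2>. This is the pattern <+4, -3>, <-1, +2>, <-5, +0> repeated.
step 9: apply <-5, +0> → <-5, -15>
step 10: apply <+4, -3> → <-1, -18>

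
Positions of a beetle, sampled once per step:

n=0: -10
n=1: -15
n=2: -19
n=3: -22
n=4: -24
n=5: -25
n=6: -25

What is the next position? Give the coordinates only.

Taking differences between consecutive positions: -5, -4, -3, -2, -1, +0. These grow by +1 each step.
step 7: -25 + 1 → -24

-24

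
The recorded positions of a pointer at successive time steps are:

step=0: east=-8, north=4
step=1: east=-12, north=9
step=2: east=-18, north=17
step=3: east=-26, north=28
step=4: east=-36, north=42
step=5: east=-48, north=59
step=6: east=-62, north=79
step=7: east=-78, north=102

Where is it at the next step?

east=-96, north=128

First differences are (-4,+5), (-6,+8), (-8,+11), (-10,+14), (-12,+17), (-14,+20), (-16,+23); their common second difference is (-2,+3) (constant acceleration).
step 8: east=-78, north=102 + (-18,+26) → east=-96, north=128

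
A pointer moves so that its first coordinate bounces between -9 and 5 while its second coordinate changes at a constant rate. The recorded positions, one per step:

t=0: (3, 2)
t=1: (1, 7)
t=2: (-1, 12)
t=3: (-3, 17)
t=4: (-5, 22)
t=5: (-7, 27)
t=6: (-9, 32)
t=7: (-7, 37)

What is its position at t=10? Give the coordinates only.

(-1, 52)

The first coordinate reflects between -9 and 5, moving 2 per step.
  step 8: -7 → -5
  step 9: -5 → -3
  step 10: -3 → -1
The second coordinate changes by +5 each step: at step 10 it is 52.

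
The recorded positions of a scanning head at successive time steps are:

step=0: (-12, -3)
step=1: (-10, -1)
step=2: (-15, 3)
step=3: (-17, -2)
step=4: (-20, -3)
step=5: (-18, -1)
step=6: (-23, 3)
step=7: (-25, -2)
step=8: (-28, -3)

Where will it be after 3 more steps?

(-33, -2)

Step-to-step displacements: (+2, +2), (-5, +4), (-2, -5), (-3, -1), (+2, +2), (-5, +4), (-2, -5), (-3, -1) — a repeating cycle of length 4.
step 9: apply (+2, +2) → (-26, -1)
step 10: apply (-5, +4) → (-31, 3)
step 11: apply (-2, -5) → (-33, -2)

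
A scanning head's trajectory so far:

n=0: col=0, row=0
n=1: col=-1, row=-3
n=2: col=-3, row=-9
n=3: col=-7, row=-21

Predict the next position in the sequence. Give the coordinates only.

Consecutive displacements (-1, -3), (-2, -6), (-4, -12) scale by a factor of 2 each step.
step 4: col=-7, row=-21 + (-8, -24) → col=-15, row=-45

col=-15, row=-45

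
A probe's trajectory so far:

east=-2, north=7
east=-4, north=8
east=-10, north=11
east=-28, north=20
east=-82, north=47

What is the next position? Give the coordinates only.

east=-244, north=128

Consecutive displacements (-2, +1), (-6, +3), (-18, +9), (-54, +27) scale by a factor of 3 each step.
step 5: east=-82, north=47 + (-162, +81) → east=-244, north=128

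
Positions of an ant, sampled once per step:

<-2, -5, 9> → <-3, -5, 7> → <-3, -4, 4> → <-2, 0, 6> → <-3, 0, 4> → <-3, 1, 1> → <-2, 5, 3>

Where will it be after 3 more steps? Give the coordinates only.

<-2, 10, 0>

Step-to-step displacements: <-1, +0, -2>, <+0, +1, -3>, <+1, +4, +2>, <-1, +0, -2>, <+0, +1, -3>, <+1, +4, +2> — a repeating cycle of length 3.
step 7: apply <-1, +0, -2> → <-3, 5, 1>
step 8: apply <+0, +1, -3> → <-3, 6, -2>
step 9: apply <+1, +4, +2> → <-2, 10, 0>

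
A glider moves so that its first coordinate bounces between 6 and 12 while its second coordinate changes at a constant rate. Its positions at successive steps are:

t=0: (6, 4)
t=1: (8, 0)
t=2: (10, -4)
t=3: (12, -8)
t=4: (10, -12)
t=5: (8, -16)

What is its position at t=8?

(10, -28)

The first coordinate travels 2 per step and bounces off the walls at 6 and 12.
  step 6: 8 → 6
  step 7: 6 → 8
  step 8: 8 → 10
The second coordinate changes by -4 each step: at step 8 it is -28.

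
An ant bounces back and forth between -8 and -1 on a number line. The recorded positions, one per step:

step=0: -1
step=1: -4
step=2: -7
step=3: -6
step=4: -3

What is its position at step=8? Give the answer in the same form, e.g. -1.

The value reflects between -8 and -1, moving 3 per step.
  step 5: -3 → -2
  step 6: -2 → -5
  step 7: -5 → -8
  step 8: -8 → -5

-5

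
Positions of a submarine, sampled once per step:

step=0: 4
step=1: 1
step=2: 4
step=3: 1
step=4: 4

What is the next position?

1

Step-to-step displacements: -3, +3, -3, +3; each is -1× the previous.
step 5: 4 − 3 → 1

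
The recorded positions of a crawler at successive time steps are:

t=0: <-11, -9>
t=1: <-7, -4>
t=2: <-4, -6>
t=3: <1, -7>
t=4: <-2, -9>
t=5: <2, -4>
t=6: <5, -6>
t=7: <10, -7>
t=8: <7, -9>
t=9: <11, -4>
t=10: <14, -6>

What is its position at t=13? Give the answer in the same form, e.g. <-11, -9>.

<20, -4>

Step-to-step displacements: <+4, +5>, <+3, -2>, <+5, -1>, <-3, -2>, <+4, +5>, <+3, -2>, <+5, -1>, <-3, -2>, <+4, +5>, <+3, -2> — a repeating cycle of length 4.
step 11: apply <+5, -1> → <19, -7>
step 12: apply <-3, -2> → <16, -9>
step 13: apply <+4, +5> → <20, -4>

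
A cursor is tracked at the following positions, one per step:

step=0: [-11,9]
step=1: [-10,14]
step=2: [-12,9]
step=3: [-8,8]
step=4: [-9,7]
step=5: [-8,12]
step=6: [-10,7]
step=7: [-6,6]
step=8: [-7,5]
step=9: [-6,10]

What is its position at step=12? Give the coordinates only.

Step-to-step displacements: [+1,+5], [-2,-5], [+4,-1], [-1,-1], [+1,+5], [-2,-5], [+4,-1], [-1,-1], [+1,+5] — a repeating cycle of length 4.
step 10: apply [-2,-5] → [-8,5]
step 11: apply [+4,-1] → [-4,4]
step 12: apply [-1,-1] → [-5,3]

[-5,3]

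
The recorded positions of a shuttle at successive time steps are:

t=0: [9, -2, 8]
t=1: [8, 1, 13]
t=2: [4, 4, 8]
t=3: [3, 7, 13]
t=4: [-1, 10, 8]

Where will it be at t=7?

Differencing gives [-1, +3, +5], [-4, +3, -5], [-1, +3, +5], [-4, +3, -5]. This is the pattern [-1, +3, +5], [-4, +3, -5] repeated.
step 5: apply [-1, +3, +5] → [-2, 13, 13]
step 6: apply [-4, +3, -5] → [-6, 16, 8]
step 7: apply [-1, +3, +5] → [-7, 19, 13]

[-7, 19, 13]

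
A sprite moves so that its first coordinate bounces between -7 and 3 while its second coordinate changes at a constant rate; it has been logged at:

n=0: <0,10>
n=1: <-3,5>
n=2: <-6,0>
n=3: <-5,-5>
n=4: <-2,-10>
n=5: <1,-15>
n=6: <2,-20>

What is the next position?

The first coordinate reflects between -7 and 3, moving 3 per step.
  step 7: 2 → -1
The second coordinate changes by -5 each step: at step 7 it is -25.

<-1,-25>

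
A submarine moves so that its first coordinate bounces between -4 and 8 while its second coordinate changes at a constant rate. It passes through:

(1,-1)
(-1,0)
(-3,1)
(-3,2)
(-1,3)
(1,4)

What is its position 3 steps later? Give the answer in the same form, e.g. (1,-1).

The first coordinate travels 2 per step and bounces off the walls at -4 and 8.
  step 6: 1 → 3
  step 7: 3 → 5
  step 8: 5 → 7
The second coordinate changes by +1 each step: at step 8 it is 7.

(7,7)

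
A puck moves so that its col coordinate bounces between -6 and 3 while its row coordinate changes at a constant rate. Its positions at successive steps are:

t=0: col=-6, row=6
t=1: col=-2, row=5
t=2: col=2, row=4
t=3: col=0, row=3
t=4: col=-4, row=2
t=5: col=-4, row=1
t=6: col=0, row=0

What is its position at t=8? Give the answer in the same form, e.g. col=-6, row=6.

col=-2, row=-2

The col coordinate reflects between -6 and 3, moving 4 per step.
  step 7: 0 → 2
  step 8: 2 → -2
The row coordinate changes by -1 each step: at step 8 it is -2.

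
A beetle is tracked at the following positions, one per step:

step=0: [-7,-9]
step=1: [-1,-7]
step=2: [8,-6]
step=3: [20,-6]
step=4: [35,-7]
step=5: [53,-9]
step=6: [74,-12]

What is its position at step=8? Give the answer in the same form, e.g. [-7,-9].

[125,-21]

Successive displacements: [+6,+2], [+9,+1], [+12,+0], [+15,-1], [+18,-2], [+21,-3] — each changes by [+3,-1].
step 7: [74,-12] + [+24,-4] → [98,-16]
step 8: [98,-16] + [+27,-5] → [125,-21]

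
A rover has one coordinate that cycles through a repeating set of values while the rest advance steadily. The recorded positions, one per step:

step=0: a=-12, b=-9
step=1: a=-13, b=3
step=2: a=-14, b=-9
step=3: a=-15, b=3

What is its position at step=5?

a=-17, b=3

The a coordinate changes by -1 each step, so at step 5 it is -12 + 5·(-1) = -17.
The b coordinate repeats the cycle [-9, 3] with period 2; step 5 mod 2 = 1, giving 3.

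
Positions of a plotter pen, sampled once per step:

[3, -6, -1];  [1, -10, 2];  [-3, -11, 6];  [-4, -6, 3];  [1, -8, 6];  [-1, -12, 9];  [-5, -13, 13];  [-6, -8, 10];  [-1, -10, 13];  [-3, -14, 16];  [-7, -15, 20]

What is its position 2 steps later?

[-3, -12, 20]

The moves between consecutive positions are [-2, -4, +3], [-4, -1, +4], [-1, +5, -3], [+5, -2, +3], [-2, -4, +3], [-4, -1, +4], [-1, +5, -3], [+5, -2, +3], [-2, -4, +3], [-4, -1, +4]; they repeat the 4-cycle [[-2, -4, +3], [-4, -1, +4], [-1, +5, -3], [+5, -2, +3]].
step 11: apply [-1, +5, -3] → [-8, -10, 17]
step 12: apply [+5, -2, +3] → [-3, -12, 20]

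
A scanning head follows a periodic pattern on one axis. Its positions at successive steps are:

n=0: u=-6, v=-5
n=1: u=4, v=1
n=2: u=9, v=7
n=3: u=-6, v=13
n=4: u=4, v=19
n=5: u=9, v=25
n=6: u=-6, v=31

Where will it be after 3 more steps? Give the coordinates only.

The u coordinate repeats the cycle [-6, 4, 9] with period 3; step 9 mod 3 = 0, giving -6.
The v coordinate changes by +6 each step, so at step 9 it is -5 + 9·(6) = 49.

u=-6, v=49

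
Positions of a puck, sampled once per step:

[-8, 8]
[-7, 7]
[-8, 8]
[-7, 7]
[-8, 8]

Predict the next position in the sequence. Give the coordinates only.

Consecutive displacements [+1, -1], [-1, +1], [+1, -1], [-1, +1] scale by a factor of -1 each step.
step 5: [-8, 8] + [+1, -1] → [-7, 7]

[-7, 7]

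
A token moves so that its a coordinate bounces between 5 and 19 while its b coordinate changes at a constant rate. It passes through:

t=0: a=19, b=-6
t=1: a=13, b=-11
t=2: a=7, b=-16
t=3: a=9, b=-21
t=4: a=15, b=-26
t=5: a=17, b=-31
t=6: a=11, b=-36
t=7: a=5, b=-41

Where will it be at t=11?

The a coordinate travels 6 per step and bounces off the walls at 5 and 19.
  step 8: 5 → 11
  step 9: 11 → 17
  step 10: 17 → 15
  step 11: 15 → 9
The b coordinate changes by -5 each step: at step 11 it is -61.

a=9, b=-61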